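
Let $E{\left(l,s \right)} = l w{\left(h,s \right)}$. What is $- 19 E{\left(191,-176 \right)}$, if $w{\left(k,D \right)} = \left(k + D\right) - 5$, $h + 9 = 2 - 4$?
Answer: $696768$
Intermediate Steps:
$h = -11$ ($h = -9 + \left(2 - 4\right) = -9 - 2 = -11$)
$w{\left(k,D \right)} = -5 + D + k$ ($w{\left(k,D \right)} = \left(D + k\right) - 5 = -5 + D + k$)
$E{\left(l,s \right)} = l \left(-16 + s\right)$ ($E{\left(l,s \right)} = l \left(-5 + s - 11\right) = l \left(-16 + s\right)$)
$- 19 E{\left(191,-176 \right)} = - 19 \cdot 191 \left(-16 - 176\right) = - 19 \cdot 191 \left(-192\right) = \left(-19\right) \left(-36672\right) = 696768$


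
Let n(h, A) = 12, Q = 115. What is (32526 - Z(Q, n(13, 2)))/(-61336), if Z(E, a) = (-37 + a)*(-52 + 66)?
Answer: -8219/15334 ≈ -0.53600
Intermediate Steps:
Z(E, a) = -518 + 14*a (Z(E, a) = (-37 + a)*14 = -518 + 14*a)
(32526 - Z(Q, n(13, 2)))/(-61336) = (32526 - (-518 + 14*12))/(-61336) = (32526 - (-518 + 168))*(-1/61336) = (32526 - 1*(-350))*(-1/61336) = (32526 + 350)*(-1/61336) = 32876*(-1/61336) = -8219/15334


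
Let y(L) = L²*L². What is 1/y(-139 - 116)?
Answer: 1/4228250625 ≈ 2.3650e-10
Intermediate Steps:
y(L) = L⁴
1/y(-139 - 116) = 1/((-139 - 116)⁴) = 1/((-255)⁴) = 1/4228250625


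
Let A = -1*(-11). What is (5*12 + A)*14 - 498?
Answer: 496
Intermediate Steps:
A = 11
(5*12 + A)*14 - 498 = (5*12 + 11)*14 - 498 = (60 + 11)*14 - 498 = 71*14 - 498 = 994 - 498 = 496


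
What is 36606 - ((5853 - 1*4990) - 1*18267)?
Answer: 54010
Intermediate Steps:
36606 - ((5853 - 1*4990) - 1*18267) = 36606 - ((5853 - 4990) - 18267) = 36606 - (863 - 18267) = 36606 - 1*(-17404) = 36606 + 17404 = 54010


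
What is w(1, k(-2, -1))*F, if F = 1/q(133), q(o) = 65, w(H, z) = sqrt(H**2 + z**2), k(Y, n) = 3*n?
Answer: sqrt(10)/65 ≈ 0.048650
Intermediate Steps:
F = 1/65 ≈ 0.015385
w(1, k(-2, -1))*F = sqrt(1**2 + (3*(-1))**2)*(1/65) = sqrt(1 + (-3)**2)*(1/65) = sqrt(1 + 9)*(1/65) = sqrt(10)*(1/65) = sqrt(10)/65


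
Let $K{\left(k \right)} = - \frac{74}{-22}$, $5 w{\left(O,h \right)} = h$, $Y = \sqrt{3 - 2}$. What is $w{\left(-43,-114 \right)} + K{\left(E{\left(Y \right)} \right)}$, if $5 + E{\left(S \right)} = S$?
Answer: $- \frac{1069}{55} \approx -19.436$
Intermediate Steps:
$Y = 1$ ($Y = \sqrt{1} = 1$)
$E{\left(S \right)} = -5 + S$
$w{\left(O,h \right)} = \frac{h}{5}$
$K{\left(k \right)} = \frac{37}{11}$ ($K{\left(k \right)} = \left(-74\right) \left(- \frac{1}{22}\right) = \frac{37}{11}$)
$w{\left(-43,-114 \right)} + K{\left(E{\left(Y \right)} \right)} = \frac{1}{5} \left(-114\right) + \frac{37}{11} = - \frac{114}{5} + \frac{37}{11} = - \frac{1069}{55}$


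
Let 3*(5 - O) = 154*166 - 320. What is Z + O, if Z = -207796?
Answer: -648617/3 ≈ -2.1621e+5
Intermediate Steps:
O = -25229/3 (O = 5 - (154*166 - 320)/3 = 5 - (25564 - 320)/3 = 5 - 1/3*25244 = 5 - 25244/3 = -25229/3 ≈ -8409.7)
Z + O = -207796 - 25229/3 = -648617/3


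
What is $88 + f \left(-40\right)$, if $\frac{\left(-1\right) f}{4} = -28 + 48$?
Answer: $3288$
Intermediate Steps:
$f = -80$ ($f = - 4 \left(-28 + 48\right) = \left(-4\right) 20 = -80$)
$88 + f \left(-40\right) = 88 - -3200 = 88 + 3200 = 3288$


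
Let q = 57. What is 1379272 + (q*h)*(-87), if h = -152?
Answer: 2133040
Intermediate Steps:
1379272 + (q*h)*(-87) = 1379272 + (57*(-152))*(-87) = 1379272 - 8664*(-87) = 1379272 + 753768 = 2133040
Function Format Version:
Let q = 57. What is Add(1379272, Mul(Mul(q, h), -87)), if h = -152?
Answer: 2133040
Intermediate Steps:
Add(1379272, Mul(Mul(q, h), -87)) = Add(1379272, Mul(Mul(57, -152), -87)) = Add(1379272, Mul(-8664, -87)) = Add(1379272, 753768) = 2133040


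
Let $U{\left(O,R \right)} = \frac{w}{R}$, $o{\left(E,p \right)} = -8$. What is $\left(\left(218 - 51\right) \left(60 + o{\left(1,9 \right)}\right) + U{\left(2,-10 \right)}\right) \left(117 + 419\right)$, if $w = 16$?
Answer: $\frac{23268832}{5} \approx 4.6538 \cdot 10^{6}$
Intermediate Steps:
$U{\left(O,R \right)} = \frac{16}{R}$
$\left(\left(218 - 51\right) \left(60 + o{\left(1,9 \right)}\right) + U{\left(2,-10 \right)}\right) \left(117 + 419\right) = \left(\left(218 - 51\right) \left(60 - 8\right) + \frac{16}{-10}\right) \left(117 + 419\right) = \left(167 \cdot 52 + 16 \left(- \frac{1}{10}\right)\right) 536 = \left(8684 - \frac{8}{5}\right) 536 = \frac{43412}{5} \cdot 536 = \frac{23268832}{5}$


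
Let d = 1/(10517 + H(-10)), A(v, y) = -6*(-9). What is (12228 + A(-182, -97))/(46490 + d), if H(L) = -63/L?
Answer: 646235853/2446141090 ≈ 0.26419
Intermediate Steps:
A(v, y) = 54
d = 10/105233 (d = 1/(10517 - 63/(-10)) = 1/(10517 - 63*(-⅒)) = 1/(10517 + 63/10) = 1/(105233/10) = 10/105233 ≈ 9.5027e-5)
(12228 + A(-182, -97))/(46490 + d) = (12228 + 54)/(46490 + 10/105233) = 12282/(4892282180/105233) = 12282*(105233/4892282180) = 646235853/2446141090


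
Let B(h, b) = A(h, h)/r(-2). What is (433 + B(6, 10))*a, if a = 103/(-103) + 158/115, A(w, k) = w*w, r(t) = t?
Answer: 3569/23 ≈ 155.17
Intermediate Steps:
A(w, k) = w²
a = 43/115 (a = 103*(-1/103) + 158*(1/115) = -1 + 158/115 = 43/115 ≈ 0.37391)
B(h, b) = -h²/2 (B(h, b) = h²/(-2) = h²*(-½) = -h²/2)
(433 + B(6, 10))*a = (433 - ½*6²)*(43/115) = (433 - ½*36)*(43/115) = (433 - 18)*(43/115) = 415*(43/115) = 3569/23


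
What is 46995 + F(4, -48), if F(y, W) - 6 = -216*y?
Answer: 46137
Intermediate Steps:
F(y, W) = 6 - 216*y
46995 + F(4, -48) = 46995 + (6 - 216*4) = 46995 + (6 - 864) = 46995 - 858 = 46137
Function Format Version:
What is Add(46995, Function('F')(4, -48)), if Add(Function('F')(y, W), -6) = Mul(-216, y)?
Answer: 46137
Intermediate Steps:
Function('F')(y, W) = Add(6, Mul(-216, y))
Add(46995, Function('F')(4, -48)) = Add(46995, Add(6, Mul(-216, 4))) = Add(46995, Add(6, -864)) = Add(46995, -858) = 46137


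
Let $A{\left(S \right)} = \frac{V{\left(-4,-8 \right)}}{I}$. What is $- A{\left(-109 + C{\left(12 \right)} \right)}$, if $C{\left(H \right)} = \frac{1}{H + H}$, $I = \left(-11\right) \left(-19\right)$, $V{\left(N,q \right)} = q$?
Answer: $\frac{8}{209} \approx 0.038278$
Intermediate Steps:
$I = 209$
$C{\left(H \right)} = \frac{1}{2 H}$
$A{\left(S \right)} = - \frac{8}{209}$
$- A{\left(-109 + C{\left(12 \right)} \right)} = \left(-1\right) \left(- \frac{8}{209}\right) = \frac{8}{209}$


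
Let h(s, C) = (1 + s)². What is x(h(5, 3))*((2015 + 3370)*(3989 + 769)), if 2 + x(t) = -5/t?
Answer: -109604495/2 ≈ -5.4802e+7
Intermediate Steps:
x(t) = -2 - 5/t
x(h(5, 3))*((2015 + 3370)*(3989 + 769)) = (-2 - 5/(1 + 5)²)*((2015 + 3370)*(3989 + 769)) = (-2 - 5/(6²))*(5385*4758) = (-2 - 5/36)*25621830 = -77/36*25621830 = -109604495/2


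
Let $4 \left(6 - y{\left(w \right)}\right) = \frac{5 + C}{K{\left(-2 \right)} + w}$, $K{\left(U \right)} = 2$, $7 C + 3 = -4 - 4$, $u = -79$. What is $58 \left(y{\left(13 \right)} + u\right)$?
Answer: $- \frac{148306}{35} \approx -4237.3$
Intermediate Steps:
$C = - \frac{11}{7}$ ($C = - \frac{3}{7} + \frac{-4 - 4}{7} = - \frac{3}{7} + \frac{1}{7} \left(-8\right) = - \frac{3}{7} - \frac{8}{7} = - \frac{11}{7} \approx -1.5714$)
$y{\left(w \right)} = 6 - \frac{6}{7 \left(2 + w\right)}$ ($y{\left(w \right)} = 6 - \frac{\left(5 - \frac{11}{7}\right) \frac{1}{2 + w}}{4} = 6 - \frac{\frac{24}{7} \frac{1}{2 + w}}{4} = 6 - \frac{6}{7 \left(2 + w\right)}$)
$58 \left(y{\left(13 \right)} + u\right) = 58 \left(\frac{6 \left(13 + 7 \cdot 13\right)}{7 \left(2 + 13\right)} - 79\right) = 58 \left(\frac{6 \left(13 + 91\right)}{7 \cdot 15} - 79\right) = 58 \left(\frac{6}{7} \cdot \frac{1}{15} \cdot 104 - 79\right) = 58 \left(\frac{208}{35} - 79\right) = 58 \left(- \frac{2557}{35}\right) = - \frac{148306}{35}$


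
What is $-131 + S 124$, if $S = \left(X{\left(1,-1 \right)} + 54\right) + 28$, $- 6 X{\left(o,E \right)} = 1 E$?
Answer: $\frac{30173}{3} \approx 10058.0$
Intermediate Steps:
$X{\left(o,E \right)} = - \frac{E}{6}$ ($X{\left(o,E \right)} = - \frac{1 E}{6} = - \frac{E}{6}$)
$S = \frac{493}{6}$ ($S = \left(\left(- \frac{1}{6}\right) \left(-1\right) + 54\right) + 28 = \left(\frac{1}{6} + 54\right) + 28 = \frac{325}{6} + 28 = \frac{493}{6} \approx 82.167$)
$-131 + S 124 = -131 + \frac{493}{6} \cdot 124 = -131 + \frac{30566}{3} = \frac{30173}{3}$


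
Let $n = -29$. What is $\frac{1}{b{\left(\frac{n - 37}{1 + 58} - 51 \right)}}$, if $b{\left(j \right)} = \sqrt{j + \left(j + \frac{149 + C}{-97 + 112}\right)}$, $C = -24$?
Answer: $- \frac{i \sqrt{120183}}{3395} \approx - 0.10211 i$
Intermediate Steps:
$b{\left(j \right)} = \sqrt{\frac{25}{3} + 2 j}$ ($b{\left(j \right)} = \sqrt{j + \left(j + \frac{149 - 24}{-97 + 112}\right)} = \sqrt{j + \left(j + \frac{125}{15}\right)} = \sqrt{j + \left(j + 125 \cdot \frac{1}{15}\right)} = \sqrt{j + \left(j + \frac{25}{3}\right)} = \sqrt{j + \left(\frac{25}{3} + j\right)} = \sqrt{\frac{25}{3} + 2 j}$)
$\frac{1}{b{\left(\frac{n - 37}{1 + 58} - 51 \right)}} = \frac{1}{\frac{1}{3} \sqrt{75 + 18 \left(\frac{-29 - 37}{1 + 58} - 51\right)}} = \frac{1}{\frac{1}{3} \sqrt{75 + 18 \left(- \frac{66}{59} - 51\right)}} = \frac{1}{\frac{1}{3} \sqrt{75 + 18 \left(- \frac{3075}{59}\right)}} = \frac{1}{\frac{1}{3} \sqrt{75 - \frac{55350}{59}}} = \frac{1}{\frac{1}{3} \sqrt{- \frac{50925}{59}}} = \frac{1}{\frac{1}{3} \frac{5 i \sqrt{120183}}{59}} = \frac{1}{\frac{5}{177} i \sqrt{120183}} = - \frac{i \sqrt{120183}}{3395}$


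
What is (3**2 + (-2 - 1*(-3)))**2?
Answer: 100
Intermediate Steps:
(3**2 + (-2 - 1*(-3)))**2 = (9 + (-2 + 3))**2 = (9 + 1)**2 = 10**2 = 100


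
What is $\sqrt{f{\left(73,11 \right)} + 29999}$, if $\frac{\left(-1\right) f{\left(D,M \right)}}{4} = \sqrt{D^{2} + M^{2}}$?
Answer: $\sqrt{29999 - 20 \sqrt{218}} \approx 172.35$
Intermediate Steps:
$f{\left(D,M \right)} = - 4 \sqrt{D^{2} + M^{2}}$
$\sqrt{f{\left(73,11 \right)} + 29999} = \sqrt{- 4 \sqrt{73^{2} + 11^{2}} + 29999} = \sqrt{- 4 \sqrt{5329 + 121} + 29999} = \sqrt{- 4 \sqrt{5450} + 29999} = \sqrt{- 4 \cdot 5 \sqrt{218} + 29999} = \sqrt{- 20 \sqrt{218} + 29999} = \sqrt{29999 - 20 \sqrt{218}}$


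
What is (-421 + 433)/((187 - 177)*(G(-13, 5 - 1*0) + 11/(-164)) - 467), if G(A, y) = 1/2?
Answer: -984/37939 ≈ -0.025936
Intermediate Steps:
G(A, y) = 1/2
(-421 + 433)/((187 - 177)*(G(-13, 5 - 1*0) + 11/(-164)) - 467) = (-421 + 433)/((187 - 177)*(1/2 + 11/(-164)) - 467) = 12/(10*(1/2 + 11*(-1/164)) - 467) = 12/(10*(1/2 - 11/164) - 467) = 12/(10*(71/164) - 467) = 12/(355/82 - 467) = 12/(-37939/82) = 12*(-82/37939) = -984/37939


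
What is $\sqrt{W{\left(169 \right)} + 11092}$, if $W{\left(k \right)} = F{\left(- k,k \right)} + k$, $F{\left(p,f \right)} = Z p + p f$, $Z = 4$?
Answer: $2 i \sqrt{4494} \approx 134.07 i$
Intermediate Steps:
$F{\left(p,f \right)} = 4 p + f p$ ($F{\left(p,f \right)} = 4 p + p f = 4 p + f p$)
$W{\left(k \right)} = k - k \left(4 + k\right)$ ($W{\left(k \right)} = - k \left(4 + k\right) + k = k - k \left(4 + k\right)$)
$\sqrt{W{\left(169 \right)} + 11092} = \sqrt{169 \left(-3 - 169\right) + 11092} = \sqrt{169 \left(-172\right) + 11092} = \sqrt{-29068 + 11092} = \sqrt{-17976} = 2 i \sqrt{4494}$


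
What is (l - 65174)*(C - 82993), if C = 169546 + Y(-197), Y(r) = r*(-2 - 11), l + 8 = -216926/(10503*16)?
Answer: -244036943746867/42012 ≈ -5.8087e+9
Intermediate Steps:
l = -780655/84024 (l = -8 - 216926/(10503*16) = -8 - 216926/168048 = -8 - 216926*1/168048 = -8 - 108463/84024 = -780655/84024 ≈ -9.2909)
Y(r) = -13*r (Y(r) = r*(-13) = -13*r)
C = 172107 (C = 169546 - 13*(-197) = 169546 + 2561 = 172107)
(l - 65174)*(C - 82993) = (-780655/84024 - 65174)*(172107 - 82993) = -5476960831/84024*89114 = -244036943746867/42012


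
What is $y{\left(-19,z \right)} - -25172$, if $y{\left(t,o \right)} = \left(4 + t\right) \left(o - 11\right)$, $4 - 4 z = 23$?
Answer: $\frac{101633}{4} \approx 25408.0$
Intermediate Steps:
$z = - \frac{19}{4}$ ($z = 1 - \frac{23}{4} = - \frac{19}{4} \approx -4.75$)
$y{\left(t,o \right)} = \left(-11 + o\right) \left(4 + t\right)$ ($y{\left(t,o \right)} = \left(4 + t\right) \left(-11 + o\right) = \left(-11 + o\right) \left(4 + t\right)$)
$y{\left(-19,z \right)} - -25172 = \left(-44 - -209 + 4 \left(- \frac{19}{4}\right) - - \frac{361}{4}\right) - -25172 = \left(-44 + 209 - 19 + \frac{361}{4}\right) + 25172 = \frac{945}{4} + 25172 = \frac{101633}{4}$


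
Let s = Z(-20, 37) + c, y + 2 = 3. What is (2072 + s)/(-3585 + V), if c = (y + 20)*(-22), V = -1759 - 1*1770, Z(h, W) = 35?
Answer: -1645/7114 ≈ -0.23123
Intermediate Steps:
y = 1 (y = -2 + 3 = 1)
V = -3529 (V = -1759 - 1770 = -3529)
c = -462 (c = (1 + 20)*(-22) = 21*(-22) = -462)
s = -427 (s = 35 - 462 = -427)
(2072 + s)/(-3585 + V) = (2072 - 427)/(-3585 - 3529) = 1645/(-7114) = 1645*(-1/7114) = -1645/7114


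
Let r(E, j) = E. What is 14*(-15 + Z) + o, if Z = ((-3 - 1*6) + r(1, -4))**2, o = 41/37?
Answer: 25423/37 ≈ 687.11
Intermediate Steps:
o = 41/37 (o = 41*(1/37) = 41/37 ≈ 1.1081)
Z = 64 (Z = ((-3 - 1*6) + 1)**2 = ((-3 - 6) + 1)**2 = (-9 + 1)**2 = (-8)**2 = 64)
14*(-15 + Z) + o = 14*(-15 + 64) + 41/37 = 14*49 + 41/37 = 686 + 41/37 = 25423/37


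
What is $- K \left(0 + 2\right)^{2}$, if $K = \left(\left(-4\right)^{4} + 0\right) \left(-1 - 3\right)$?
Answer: $4096$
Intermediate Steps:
$K = -1024$ ($K = \left(256 + 0\right) \left(-4\right) = 256 \left(-4\right) = -1024$)
$- K \left(0 + 2\right)^{2} = \left(-1\right) \left(-1024\right) \left(0 + 2\right)^{2} = 1024 \cdot 2^{2} = 1024 \cdot 4 = 4096$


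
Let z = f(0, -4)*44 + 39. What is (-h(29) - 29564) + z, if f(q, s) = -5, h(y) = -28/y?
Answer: -862577/29 ≈ -29744.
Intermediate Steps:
z = -181 (z = -5*44 + 39 = -220 + 39 = -181)
(-h(29) - 29564) + z = (-(-28)/29 - 29564) - 181 = (-1*(-28/29) - 29564) - 181 = (28/29 - 29564) - 181 = -857328/29 - 181 = -862577/29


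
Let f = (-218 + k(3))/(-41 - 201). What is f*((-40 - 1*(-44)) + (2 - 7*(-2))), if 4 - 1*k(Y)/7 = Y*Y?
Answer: 230/11 ≈ 20.909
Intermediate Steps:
k(Y) = 28 - 7*Y² (k(Y) = 28 - 7*Y*Y = 28 - 7*Y²)
f = 23/22 (f = (-218 + (28 - 7*3²))/(-41 - 201) = (-218 + (28 - 7*9))/(-242) = (-218 + (28 - 63))*(-1/242) = (-218 - 35)*(-1/242) = -253*(-1/242) = 23/22 ≈ 1.0455)
f*((-40 - 1*(-44)) + (2 - 7*(-2))) = 23*((-40 - 1*(-44)) + (2 - 7*(-2)))/22 = 23*((-40 + 44) + (2 + 14))/22 = 23*(4 + 16)/22 = (23/22)*20 = 230/11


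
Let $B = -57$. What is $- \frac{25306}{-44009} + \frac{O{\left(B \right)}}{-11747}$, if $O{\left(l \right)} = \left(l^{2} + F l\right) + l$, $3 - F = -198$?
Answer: $\frac{661003967}{516973723} \approx 1.2786$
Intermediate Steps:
$F = 201$ ($F = 3 - -198 = 3 + 198 = 201$)
$O{\left(l \right)} = l^{2} + 202 l$ ($O{\left(l \right)} = \left(l^{2} + 201 l\right) + l = l^{2} + 202 l$)
$- \frac{25306}{-44009} + \frac{O{\left(B \right)}}{-11747} = - \frac{25306}{-44009} + \frac{\left(-57\right) \left(202 - 57\right)}{-11747} = \left(-25306\right) \left(- \frac{1}{44009}\right) + \left(-57\right) 145 \left(- \frac{1}{11747}\right) = \frac{25306}{44009} - - \frac{8265}{11747} = \frac{25306}{44009} + \frac{8265}{11747} = \frac{661003967}{516973723}$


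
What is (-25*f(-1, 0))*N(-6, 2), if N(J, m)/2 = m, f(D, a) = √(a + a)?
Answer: 0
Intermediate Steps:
f(D, a) = √2*√a (f(D, a) = √(2*a) = √2*√a)
N(J, m) = 2*m
(-25*f(-1, 0))*N(-6, 2) = (-25*√2*√0)*(2*2) = -25*√2*0*4 = -25*0*4 = 0*4 = 0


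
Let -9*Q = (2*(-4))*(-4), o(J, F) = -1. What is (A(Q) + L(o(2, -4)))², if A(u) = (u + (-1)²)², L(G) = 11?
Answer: 2016400/6561 ≈ 307.33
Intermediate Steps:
Q = -32/9 (Q = -2*(-4)*(-4)/9 = -(-8)*(-4)/9 = -⅑*32 = -32/9 ≈ -3.5556)
A(u) = (1 + u)² (A(u) = (u + 1)² = (1 + u)²)
(A(Q) + L(o(2, -4)))² = ((1 - 32/9)² + 11)² = ((-23/9)² + 11)² = (529/81 + 11)² = (1420/81)² = 2016400/6561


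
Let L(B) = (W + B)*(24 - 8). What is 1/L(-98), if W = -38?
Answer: -1/2176 ≈ -0.00045956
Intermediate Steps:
L(B) = -608 + 16*B (L(B) = (-38 + B)*(24 - 8) = (-38 + B)*16 = -608 + 16*B)
1/L(-98) = 1/(-608 + 16*(-98)) = 1/(-608 - 1568) = 1/(-2176) = -1/2176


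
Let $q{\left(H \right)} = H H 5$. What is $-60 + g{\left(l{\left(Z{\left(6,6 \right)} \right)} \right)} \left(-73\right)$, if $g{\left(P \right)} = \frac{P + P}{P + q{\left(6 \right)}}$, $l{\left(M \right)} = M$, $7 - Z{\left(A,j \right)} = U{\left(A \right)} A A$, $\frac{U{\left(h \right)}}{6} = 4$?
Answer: $- \frac{165742}{677} \approx -244.82$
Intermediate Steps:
$q{\left(H \right)} = 5 H^{2}$ ($q{\left(H \right)} = H^{2} \cdot 5 = 5 H^{2}$)
$U{\left(h \right)} = 24$ ($U{\left(h \right)} = 6 \cdot 4 = 24$)
$Z{\left(A,j \right)} = 7 - 24 A^{2}$ ($Z{\left(A,j \right)} = 7 - 24 A A = 7 - 24 A^{2}$)
$g{\left(P \right)} = \frac{2 P}{180 + P}$ ($g{\left(P \right)} = \frac{P + P}{P + 5 \cdot 6^{2}} = \frac{2 P}{P + 5 \cdot 36} = \frac{2 P}{P + 180} = \frac{2 P}{180 + P}$)
$-60 + g{\left(l{\left(Z{\left(6,6 \right)} \right)} \right)} \left(-73\right) = -60 + \frac{2 \left(7 - 24 \cdot 6^{2}\right)}{180 + \left(7 - 24 \cdot 6^{2}\right)} \left(-73\right) = -60 + \frac{2 \left(7 - 864\right)}{180 + \left(7 - 864\right)} \left(-73\right) = -60 + 2 \left(-857\right) \frac{1}{180 - 857} \left(-73\right) = -60 + 2 \left(-857\right) \frac{1}{-677} \left(-73\right) = -60 + 2 \left(-857\right) \left(- \frac{1}{677}\right) \left(-73\right) = -60 + \frac{1714}{677} \left(-73\right) = -60 - \frac{125122}{677} = - \frac{165742}{677}$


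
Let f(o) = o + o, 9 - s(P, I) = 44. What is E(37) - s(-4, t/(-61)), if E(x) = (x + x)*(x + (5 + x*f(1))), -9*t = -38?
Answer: 8619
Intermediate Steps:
t = 38/9 (t = -⅑*(-38) = 38/9 ≈ 4.2222)
s(P, I) = -35 (s(P, I) = 9 - 1*44 = 9 - 44 = -35)
f(o) = 2*o
E(x) = 2*x*(5 + 3*x) (E(x) = (x + x)*(x + (5 + x*(2*1))) = (2*x)*(x + (5 + x*2)) = (2*x)*(x + (5 + 2*x)) = (2*x)*(5 + 3*x) = 2*x*(5 + 3*x))
E(37) - s(-4, t/(-61)) = 2*37*(5 + 3*37) - 1*(-35) = 2*37*(5 + 111) + 35 = 2*37*116 + 35 = 8584 + 35 = 8619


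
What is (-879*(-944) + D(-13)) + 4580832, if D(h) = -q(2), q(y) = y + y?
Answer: 5410604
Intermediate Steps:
q(y) = 2*y
D(h) = -4 (D(h) = -2*2 = -1*4 = -4)
(-879*(-944) + D(-13)) + 4580832 = (-879*(-944) - 4) + 4580832 = (829776 - 4) + 4580832 = 829772 + 4580832 = 5410604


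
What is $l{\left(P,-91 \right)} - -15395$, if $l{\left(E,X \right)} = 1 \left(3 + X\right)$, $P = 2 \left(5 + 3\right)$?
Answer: $15307$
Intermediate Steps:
$P = 16$ ($P = 2 \cdot 8 = 16$)
$l{\left(E,X \right)} = 3 + X$
$l{\left(P,-91 \right)} - -15395 = \left(3 - 91\right) - -15395 = -88 + 15395 = 15307$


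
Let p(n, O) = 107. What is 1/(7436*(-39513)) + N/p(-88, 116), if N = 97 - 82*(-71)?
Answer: 1739112695785/31438597476 ≈ 55.318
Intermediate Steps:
N = 5919 (N = 97 + 5822 = 5919)
1/(7436*(-39513)) + N/p(-88, 116) = 1/(7436*(-39513)) + 5919/107 = (1/7436)*(-1/39513) + 5919*(1/107) = -1/293818668 + 5919/107 = 1739112695785/31438597476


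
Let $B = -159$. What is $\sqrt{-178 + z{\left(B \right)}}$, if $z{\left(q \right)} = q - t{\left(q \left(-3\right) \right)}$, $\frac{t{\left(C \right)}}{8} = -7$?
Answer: $i \sqrt{281} \approx 16.763 i$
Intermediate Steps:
$t{\left(C \right)} = -56$ ($t{\left(C \right)} = 8 \left(-7\right) = -56$)
$z{\left(q \right)} = 56 + q$ ($z{\left(q \right)} = q - -56 = q + 56 = 56 + q$)
$\sqrt{-178 + z{\left(B \right)}} = \sqrt{-178 + \left(56 - 159\right)} = \sqrt{-178 - 103} = \sqrt{-281} = i \sqrt{281}$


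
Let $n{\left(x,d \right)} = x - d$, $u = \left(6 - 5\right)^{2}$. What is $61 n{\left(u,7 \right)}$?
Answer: $-366$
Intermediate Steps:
$u = 1$ ($u = 1^{2} = 1$)
$61 n{\left(u,7 \right)} = 61 \left(1 - 7\right) = 61 \left(-6\right) = -366$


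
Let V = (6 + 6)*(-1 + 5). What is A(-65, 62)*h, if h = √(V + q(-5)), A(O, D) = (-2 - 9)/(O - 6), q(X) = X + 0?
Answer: 11*√43/71 ≈ 1.0159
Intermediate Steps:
q(X) = X
V = 48 (V = 12*4 = 48)
A(O, D) = -11/(-6 + O)
h = √43 (h = √(48 - 5) = √43 ≈ 6.5574)
A(-65, 62)*h = (-11/(-6 - 65))*√43 = (-11/(-71))*√43 = (-11*(-1/71))*√43 = 11*√43/71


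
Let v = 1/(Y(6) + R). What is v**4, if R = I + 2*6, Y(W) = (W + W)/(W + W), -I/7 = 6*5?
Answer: 1/1506138481 ≈ 6.6395e-10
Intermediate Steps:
I = -210 (I = -42*5 = -7*30 = -210)
Y(W) = 1 (Y(W) = (2*W)/((2*W)) = (2*W)*(1/(2*W)) = 1)
R = -198 (R = -210 + 2*6 = -210 + 12 = -198)
v = -1/197 (v = 1/(1 - 198) = 1/(-197) = -1/197 ≈ -0.0050761)
v**4 = (-1/197)**4 = 1/1506138481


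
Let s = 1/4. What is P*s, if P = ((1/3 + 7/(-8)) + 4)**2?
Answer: 6889/2304 ≈ 2.9900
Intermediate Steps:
s = 1/4 ≈ 0.25000
P = 6889/576 (P = ((1*(1/3) + 7*(-1/8)) + 4)**2 = ((1/3 - 7/8) + 4)**2 = (-13/24 + 4)**2 = (83/24)**2 = 6889/576 ≈ 11.960)
P*s = (6889/576)*(1/4) = 6889/2304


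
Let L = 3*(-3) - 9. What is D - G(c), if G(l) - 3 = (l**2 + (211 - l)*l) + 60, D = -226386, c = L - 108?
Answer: -199863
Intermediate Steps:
L = -18 (L = -9 - 9 = -18)
c = -126 (c = -18 - 108 = -126)
G(l) = 63 + l**2 + l*(211 - l) (G(l) = 3 + ((l**2 + (211 - l)*l) + 60) = 3 + ((l**2 + l*(211 - l)) + 60) = 3 + (60 + l**2 + l*(211 - l)) = 63 + l**2 + l*(211 - l))
D - G(c) = -226386 - (63 + 211*(-126)) = -226386 - (63 - 26586) = -226386 - 1*(-26523) = -226386 + 26523 = -199863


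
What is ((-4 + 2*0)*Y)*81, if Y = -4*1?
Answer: 1296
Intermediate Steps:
Y = -4
((-4 + 2*0)*Y)*81 = ((-4 + 2*0)*(-4))*81 = ((-4 + 0)*(-4))*81 = -4*(-4)*81 = 16*81 = 1296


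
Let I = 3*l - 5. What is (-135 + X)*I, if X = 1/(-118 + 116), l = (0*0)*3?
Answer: 1355/2 ≈ 677.50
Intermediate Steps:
l = 0 (l = 0*3 = 0)
I = -5 (I = 3*0 - 5 = 0 - 5 = -5)
X = -½ (X = 1/(-2) = -½ ≈ -0.50000)
(-135 + X)*I = (-135 - ½)*(-5) = -271/2*(-5) = 1355/2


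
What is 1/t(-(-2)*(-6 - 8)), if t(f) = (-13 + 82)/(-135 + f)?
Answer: -163/69 ≈ -2.3623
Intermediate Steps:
t(f) = 69/(-135 + f)
1/t(-(-2)*(-6 - 8)) = 1/(69/(-135 - (-2)*(-6 - 8))) = 1/(69/(-135 - (-2)*(-14))) = 1/(69/(-135 - 1*28)) = 1/(69/(-135 - 28)) = 1/(69/(-163)) = 1/(69*(-1/163)) = 1/(-69/163) = -163/69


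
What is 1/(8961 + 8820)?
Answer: 1/17781 ≈ 5.6240e-5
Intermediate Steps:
1/(8961 + 8820) = 1/17781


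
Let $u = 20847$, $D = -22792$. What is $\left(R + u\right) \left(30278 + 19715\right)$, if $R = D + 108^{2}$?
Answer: $485881967$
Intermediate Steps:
$R = -11128$ ($R = -22792 + 108^{2} = -22792 + 11664 = -11128$)
$\left(R + u\right) \left(30278 + 19715\right) = \left(-11128 + 20847\right) \left(30278 + 19715\right) = 9719 \cdot 49993 = 485881967$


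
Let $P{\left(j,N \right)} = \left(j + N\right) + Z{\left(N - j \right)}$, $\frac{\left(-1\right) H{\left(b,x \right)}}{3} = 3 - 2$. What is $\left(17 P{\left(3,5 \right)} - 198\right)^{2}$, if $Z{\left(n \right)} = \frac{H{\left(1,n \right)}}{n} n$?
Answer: $12769$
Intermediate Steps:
$H{\left(b,x \right)} = -3$ ($H{\left(b,x \right)} = - 3 \left(3 - 2\right) = \left(-3\right) 1 = -3$)
$Z{\left(n \right)} = -3$ ($Z{\left(n \right)} = - \frac{3}{n} n = -3$)
$P{\left(j,N \right)} = -3 + N + j$ ($P{\left(j,N \right)} = \left(j + N\right) - 3 = \left(N + j\right) - 3 = -3 + N + j$)
$\left(17 P{\left(3,5 \right)} - 198\right)^{2} = \left(17 \left(-3 + 5 + 3\right) - 198\right)^{2} = \left(17 \cdot 5 - 198\right)^{2} = \left(85 - 198\right)^{2} = \left(-113\right)^{2} = 12769$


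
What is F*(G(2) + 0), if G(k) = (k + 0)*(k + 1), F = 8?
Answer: 48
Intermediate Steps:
G(k) = k*(1 + k)
F*(G(2) + 0) = 8*(2*(1 + 2) + 0) = 8*(2*3 + 0) = 8*(6 + 0) = 8*6 = 48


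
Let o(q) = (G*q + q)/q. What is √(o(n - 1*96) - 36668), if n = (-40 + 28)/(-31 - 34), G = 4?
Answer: 11*I*√303 ≈ 191.48*I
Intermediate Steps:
n = 12/65 (n = -12/(-65) = -12*(-1/65) = 12/65 ≈ 0.18462)
o(q) = 5 (o(q) = (4*q + q)/q = (5*q)/q = 5)
√(o(n - 1*96) - 36668) = √(5 - 36668) = √(-36663) = 11*I*√303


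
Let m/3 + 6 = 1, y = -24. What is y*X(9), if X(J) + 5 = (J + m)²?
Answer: -744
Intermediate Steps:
m = -15 (m = -18 + 3*1 = -18 + 3 = -15)
X(J) = -5 + (-15 + J)² (X(J) = -5 + (J - 15)² = -5 + (-15 + J)²)
y*X(9) = -24*(-5 + (-15 + 9)²) = -24*(-5 + (-6)²) = -24*(-5 + 36) = -24*31 = -744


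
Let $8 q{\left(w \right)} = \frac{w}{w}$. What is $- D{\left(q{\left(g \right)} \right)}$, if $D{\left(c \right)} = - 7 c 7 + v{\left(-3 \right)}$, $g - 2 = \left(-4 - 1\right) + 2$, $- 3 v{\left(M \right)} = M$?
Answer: $\frac{41}{8} \approx 5.125$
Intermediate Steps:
$v{\left(M \right)} = - \frac{M}{3}$
$g = -1$ ($g = 2 + \left(\left(-4 - 1\right) + 2\right) = 2 + \left(-5 + 2\right) = 2 - 3 = -1$)
$q{\left(w \right)} = \frac{1}{8}$ ($q{\left(w \right)} = \frac{w \frac{1}{w}}{8} = \frac{1}{8} \cdot 1 = \frac{1}{8}$)
$D{\left(c \right)} = 1 - 49 c$ ($D{\left(c \right)} = - 7 c 7 - -1 = - 49 c + 1 = 1 - 49 c$)
$- D{\left(q{\left(g \right)} \right)} = - (1 - \frac{49}{8}) = \left(-1\right) \left(- \frac{41}{8}\right) = \frac{41}{8}$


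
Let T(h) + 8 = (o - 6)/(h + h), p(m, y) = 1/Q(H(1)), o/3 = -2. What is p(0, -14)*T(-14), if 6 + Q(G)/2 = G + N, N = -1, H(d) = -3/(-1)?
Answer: 53/56 ≈ 0.94643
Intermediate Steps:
o = -6 (o = 3*(-2) = -6)
H(d) = 3 (H(d) = -3*(-1) = 3)
Q(G) = -14 + 2*G (Q(G) = -12 + 2*(G - 1) = -12 + 2*(-1 + G) = -12 + (-2 + 2*G) = -14 + 2*G)
p(m, y) = -⅛ (p(m, y) = 1/(-14 + 2*3) = 1/(-14 + 6) = 1/(-8) = -⅛)
T(h) = -8 - 6/h (T(h) = -8 + (-6 - 6)/(h + h) = -8 - 12*1/(2*h) = -8 - 6/h)
p(0, -14)*T(-14) = -(-8 - 6/(-14))/8 = -(-8 - 6*(-1/14))/8 = -(-8 + 3/7)/8 = -⅛*(-53/7) = 53/56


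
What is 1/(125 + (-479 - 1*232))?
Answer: -1/586 ≈ -0.0017065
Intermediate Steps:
1/(125 + (-479 - 1*232)) = 1/(125 + (-479 - 232)) = 1/(125 - 711) = 1/(-586) = -1/586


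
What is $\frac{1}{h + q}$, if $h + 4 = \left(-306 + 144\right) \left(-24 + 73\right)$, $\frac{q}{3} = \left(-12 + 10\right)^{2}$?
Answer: $- \frac{1}{7930} \approx -0.0001261$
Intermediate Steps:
$q = 12$ ($q = 3 \left(-12 + 10\right)^{2} = 3 \left(-2\right)^{2} = 3 \cdot 4 = 12$)
$h = -7942$ ($h = -4 + \left(-306 + 144\right) \left(-24 + 73\right) = -4 - 7938 = -7942$)
$\frac{1}{h + q} = \frac{1}{-7942 + 12} = \frac{1}{-7930} = - \frac{1}{7930}$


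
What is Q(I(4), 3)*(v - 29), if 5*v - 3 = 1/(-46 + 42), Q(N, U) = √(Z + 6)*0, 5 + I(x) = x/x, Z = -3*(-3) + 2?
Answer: 0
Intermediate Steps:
Z = 11 (Z = 9 + 2 = 11)
I(x) = -4 (I(x) = -5 + x/x = -5 + 1 = -4)
Q(N, U) = 0 (Q(N, U) = √(11 + 6)*0 = √17*0 = 0)
v = 11/20 (v = ⅗ + 1/(5*(-46 + 42)) = ⅗ + (⅕)/(-4) = ⅗ + (⅕)*(-¼) = ⅗ - 1/20 = 11/20 ≈ 0.55000)
Q(I(4), 3)*(v - 29) = 0*(11/20 - 29) = 0*(-569/20) = 0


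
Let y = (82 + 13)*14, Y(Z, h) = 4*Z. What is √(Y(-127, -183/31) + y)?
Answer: √822 ≈ 28.671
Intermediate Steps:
y = 1330 (y = 95*14 = 1330)
√(Y(-127, -183/31) + y) = √(4*(-127) + 1330) = √(-508 + 1330) = √822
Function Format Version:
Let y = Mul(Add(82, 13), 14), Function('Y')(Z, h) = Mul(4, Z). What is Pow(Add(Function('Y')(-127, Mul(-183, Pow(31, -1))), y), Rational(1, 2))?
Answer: Pow(822, Rational(1, 2)) ≈ 28.671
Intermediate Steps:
y = 1330 (y = Mul(95, 14) = 1330)
Pow(Add(Function('Y')(-127, Mul(-183, Pow(31, -1))), y), Rational(1, 2)) = Pow(Add(Mul(4, -127), 1330), Rational(1, 2)) = Pow(Add(-508, 1330), Rational(1, 2)) = Pow(822, Rational(1, 2))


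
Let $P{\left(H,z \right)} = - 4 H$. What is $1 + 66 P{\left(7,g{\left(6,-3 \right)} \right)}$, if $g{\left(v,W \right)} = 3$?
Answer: $-1847$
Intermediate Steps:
$1 + 66 P{\left(7,g{\left(6,-3 \right)} \right)} = 1 + 66 \left(\left(-4\right) 7\right) = 1 + 66 \left(-28\right) = 1 - 1848 = -1847$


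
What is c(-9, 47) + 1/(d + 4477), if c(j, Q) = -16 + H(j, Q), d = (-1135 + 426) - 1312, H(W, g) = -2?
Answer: -44207/2456 ≈ -18.000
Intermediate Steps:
d = -2021 (d = -709 - 1312 = -2021)
c(j, Q) = -18 (c(j, Q) = -16 - 2 = -18)
c(-9, 47) + 1/(d + 4477) = -18 + 1/(-2021 + 4477) = -18 + 1/2456 = -44207/2456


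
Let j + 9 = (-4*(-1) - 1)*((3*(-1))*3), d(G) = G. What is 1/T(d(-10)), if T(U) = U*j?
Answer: 1/360 ≈ 0.0027778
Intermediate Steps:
j = -36 (j = -9 + (-4*(-1) - 1)*((3*(-1))*3) = -9 + (4 - 1)*(-3*3) = -9 + 3*(-9) = -9 - 27 = -36)
T(U) = -36*U (T(U) = U*(-36) = -36*U)
1/T(d(-10)) = 1/(-36*(-10)) = 1/360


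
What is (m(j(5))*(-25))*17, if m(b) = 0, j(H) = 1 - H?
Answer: 0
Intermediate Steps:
(m(j(5))*(-25))*17 = (0*(-25))*17 = 0*17 = 0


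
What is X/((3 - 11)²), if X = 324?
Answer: 81/16 ≈ 5.0625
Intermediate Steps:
X/((3 - 11)²) = 324/((3 - 11)²) = 324/((-8)²) = 324/64 = 324*(1/64) = 81/16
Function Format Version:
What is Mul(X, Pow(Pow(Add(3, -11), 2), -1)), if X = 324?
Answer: Rational(81, 16) ≈ 5.0625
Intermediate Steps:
Mul(X, Pow(Pow(Add(3, -11), 2), -1)) = Mul(324, Pow(Pow(Add(3, -11), 2), -1)) = Mul(324, Pow(Pow(-8, 2), -1)) = Mul(324, Pow(64, -1)) = Mul(324, Rational(1, 64)) = Rational(81, 16)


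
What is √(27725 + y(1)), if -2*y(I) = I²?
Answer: 3*√12322/2 ≈ 166.51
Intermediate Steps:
y(I) = -I²/2
√(27725 + y(1)) = √(27725 - ½*1²) = √(27725 - ½*1) = √(27725 - ½) = √(55449/2) = 3*√12322/2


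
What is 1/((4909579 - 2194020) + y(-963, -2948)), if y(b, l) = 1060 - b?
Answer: 1/2717582 ≈ 3.6797e-7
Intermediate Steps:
1/((4909579 - 2194020) + y(-963, -2948)) = 1/((4909579 - 2194020) + (1060 - 1*(-963))) = 1/(2715559 + (1060 + 963)) = 1/(2715559 + 2023) = 1/2717582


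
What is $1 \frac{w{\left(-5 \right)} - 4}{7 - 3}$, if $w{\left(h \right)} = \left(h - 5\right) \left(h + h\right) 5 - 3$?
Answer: $\frac{493}{4} \approx 123.25$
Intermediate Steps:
$w{\left(h \right)} = -3 + 10 h \left(-5 + h\right)$ ($w{\left(h \right)} = \left(-5 + h\right) 2 h 5 - 3 = 2 h \left(-5 + h\right) 5 - 3 = 10 h \left(-5 + h\right) - 3 = -3 + 10 h \left(-5 + h\right)$)
$1 \frac{w{\left(-5 \right)} - 4}{7 - 3} = 1 \frac{\left(-3 - -250 + 10 \left(-5\right)^{2}\right) - 4}{7 - 3} = 1 \frac{\left(-3 + 250 + 10 \cdot 25\right) - 4}{4} = 1 \left(\left(-3 + 250 + 250\right) - 4\right) \frac{1}{4} = 1 \left(497 - 4\right) \frac{1}{4} = 1 \cdot 493 \cdot \frac{1}{4} = 1 \cdot \frac{493}{4} = \frac{493}{4}$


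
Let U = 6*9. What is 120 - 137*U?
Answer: -7278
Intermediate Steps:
U = 54
120 - 137*U = 120 - 137*54 = 120 - 7398 = -7278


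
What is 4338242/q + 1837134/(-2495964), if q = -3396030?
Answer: -1422254836109/706364051910 ≈ -2.0135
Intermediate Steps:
4338242/q + 1837134/(-2495964) = 4338242/(-3396030) + 1837134/(-2495964) = 4338242*(-1/3396030) + 1837134*(-1/2495964) = -2169121/1698015 - 306189/415994 = -1422254836109/706364051910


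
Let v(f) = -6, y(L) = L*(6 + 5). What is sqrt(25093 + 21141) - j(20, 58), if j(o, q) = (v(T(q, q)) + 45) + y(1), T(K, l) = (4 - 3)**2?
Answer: -50 + sqrt(46234) ≈ 165.02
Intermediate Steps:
T(K, l) = 1 (T(K, l) = 1**2 = 1)
y(L) = 11*L (y(L) = L*11 = 11*L)
j(o, q) = 50 (j(o, q) = (-6 + 45) + 11*1 = 39 + 11 = 50)
sqrt(25093 + 21141) - j(20, 58) = sqrt(25093 + 21141) - 1*50 = sqrt(46234) - 50 = -50 + sqrt(46234)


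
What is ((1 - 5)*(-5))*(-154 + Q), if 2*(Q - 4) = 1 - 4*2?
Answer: -3070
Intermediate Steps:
Q = ½ (Q = 4 + (1 - 4*2)/2 = 4 + (1 - 8)/2 = 4 + (½)*(-7) = 4 - 7/2 = ½ ≈ 0.50000)
((1 - 5)*(-5))*(-154 + Q) = ((1 - 5)*(-5))*(-154 + ½) = -4*(-5)*(-307/2) = 20*(-307/2) = -3070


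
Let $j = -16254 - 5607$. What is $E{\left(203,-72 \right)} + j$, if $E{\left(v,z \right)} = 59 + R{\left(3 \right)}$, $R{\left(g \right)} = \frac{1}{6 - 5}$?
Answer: $-21801$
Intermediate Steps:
$R{\left(g \right)} = 1$ ($R{\left(g \right)} = 1^{-1} = 1$)
$j = -21861$
$E{\left(v,z \right)} = 60$ ($E{\left(v,z \right)} = 59 + 1 = 60$)
$E{\left(203,-72 \right)} + j = 60 - 21861 = -21801$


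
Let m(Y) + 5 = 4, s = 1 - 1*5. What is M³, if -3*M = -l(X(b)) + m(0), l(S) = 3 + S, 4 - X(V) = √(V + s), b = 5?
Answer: 343/27 ≈ 12.704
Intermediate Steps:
s = -4 (s = 1 - 5 = -4)
X(V) = 4 - √(-4 + V) (X(V) = 4 - √(V - 4) = 4 - √(-4 + V))
m(Y) = -1 (m(Y) = -5 + 4 = -1)
M = 7/3 (M = -(-(3 + (4 - √(-4 + 5))) - 1)/3 = -(-(3 + (4 - √1)) - 1)/3 = -(-(3 + (4 - 1*1)) - 1)/3 = -(-(3 + (4 - 1)) - 1)/3 = -(-(3 + 3) - 1)/3 = -(-1*6 - 1)/3 = -(-6 - 1)/3 = -⅓*(-7) = 7/3 ≈ 2.3333)
M³ = (7/3)³ = 343/27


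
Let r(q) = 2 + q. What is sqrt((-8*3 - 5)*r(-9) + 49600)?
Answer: sqrt(49803) ≈ 223.17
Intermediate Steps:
sqrt((-8*3 - 5)*r(-9) + 49600) = sqrt((-8*3 - 5)*(2 - 9) + 49600) = sqrt((-24 - 5)*(-7) + 49600) = sqrt(-29*(-7) + 49600) = sqrt(203 + 49600) = sqrt(49803)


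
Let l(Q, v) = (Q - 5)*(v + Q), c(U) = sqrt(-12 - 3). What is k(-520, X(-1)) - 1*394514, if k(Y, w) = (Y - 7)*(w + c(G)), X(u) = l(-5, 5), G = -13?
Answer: -394514 - 527*I*sqrt(15) ≈ -3.9451e+5 - 2041.1*I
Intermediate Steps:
c(U) = I*sqrt(15) (c(U) = sqrt(-15) = I*sqrt(15))
l(Q, v) = (-5 + Q)*(Q + v)
X(u) = 0 (X(u) = (-5)**2 - 5*(-5) - 5*5 - 5*5 = 25 + 25 - 25 - 25 = 0)
k(Y, w) = (-7 + Y)*(w + I*sqrt(15)) (k(Y, w) = (Y - 7)*(w + I*sqrt(15)) = (-7 + Y)*(w + I*sqrt(15)))
k(-520, X(-1)) - 1*394514 = (-7*0 - 520*0 - 7*I*sqrt(15) + I*(-520)*sqrt(15)) - 1*394514 = (0 + 0 - 7*I*sqrt(15) - 520*I*sqrt(15)) - 394514 = -527*I*sqrt(15) - 394514 = -394514 - 527*I*sqrt(15)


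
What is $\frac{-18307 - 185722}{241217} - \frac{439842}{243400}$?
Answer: $- \frac{77879013157}{29356108900} \approx -2.6529$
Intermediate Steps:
$\frac{-18307 - 185722}{241217} - \frac{439842}{243400} = \left(-204029\right) \frac{1}{241217} - \frac{219921}{121700} = - \frac{204029}{241217} - \frac{219921}{121700} = - \frac{77879013157}{29356108900}$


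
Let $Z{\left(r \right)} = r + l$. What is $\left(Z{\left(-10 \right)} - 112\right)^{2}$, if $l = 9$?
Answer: $12769$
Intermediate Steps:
$Z{\left(r \right)} = 9 + r$ ($Z{\left(r \right)} = r + 9 = 9 + r$)
$\left(Z{\left(-10 \right)} - 112\right)^{2} = \left(\left(9 - 10\right) - 112\right)^{2} = \left(-1 - 112\right)^{2} = \left(-113\right)^{2} = 12769$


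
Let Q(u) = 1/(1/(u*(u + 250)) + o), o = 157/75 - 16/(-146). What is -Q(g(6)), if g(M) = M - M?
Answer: 0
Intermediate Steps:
o = 12061/5475 (o = 157*(1/75) - 16*(-1/146) = 157/75 + 8/73 = 12061/5475 ≈ 2.2029)
g(M) = 0
Q(u) = 1/(12061/5475 + 1/(u*(250 + u))) (Q(u) = 1/(1/(u*(u + 250)) + 12061/5475) = 1/(1/(u*(250 + u)) + 12061/5475) = 1/(12061/5475 + 1/(u*(250 + u))))
-Q(g(6)) = -5475*0*(250 + 0)/(5475 + 12061*0² + 3015250*0) = -5475*0*250/(5475 + 12061*0 + 0) = -5475*0*250/(5475 + 0 + 0) = -5475*0*250/5475 = -1*0 = 0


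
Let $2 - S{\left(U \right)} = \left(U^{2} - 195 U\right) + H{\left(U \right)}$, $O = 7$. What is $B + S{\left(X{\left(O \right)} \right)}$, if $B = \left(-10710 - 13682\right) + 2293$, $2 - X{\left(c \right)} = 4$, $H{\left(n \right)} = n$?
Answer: $-22489$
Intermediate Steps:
$X{\left(c \right)} = -2$ ($X{\left(c \right)} = 2 - 4 = -2$)
$B = -22099$ ($B = -24392 + 2293 = -22099$)
$S{\left(U \right)} = 2 - U^{2} + 194 U$ ($S{\left(U \right)} = 2 - \left(\left(U^{2} - 195 U\right) + U\right) = 2 - \left(U^{2} - 194 U\right) = 2 - U^{2} + 194 U$)
$B + S{\left(X{\left(O \right)} \right)} = -22099 + \left(2 - \left(-2\right)^{2} + 194 \left(-2\right)\right) = -22099 - 390 = -22489$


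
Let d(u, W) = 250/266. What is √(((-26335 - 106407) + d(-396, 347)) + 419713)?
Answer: 2*√1269061661/133 ≈ 535.70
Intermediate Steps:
d(u, W) = 125/133 (d(u, W) = 250*(1/266) = 125/133)
√(((-26335 - 106407) + d(-396, 347)) + 419713) = √(((-26335 - 106407) + 125/133) + 419713) = √((-132742 + 125/133) + 419713) = √(-17654561/133 + 419713) = √(38167268/133) = 2*√1269061661/133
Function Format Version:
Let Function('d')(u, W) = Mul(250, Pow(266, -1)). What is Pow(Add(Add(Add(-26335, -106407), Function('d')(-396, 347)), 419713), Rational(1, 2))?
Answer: Mul(Rational(2, 133), Pow(1269061661, Rational(1, 2))) ≈ 535.70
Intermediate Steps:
Function('d')(u, W) = Rational(125, 133) (Function('d')(u, W) = Mul(250, Rational(1, 266)) = Rational(125, 133))
Pow(Add(Add(Add(-26335, -106407), Function('d')(-396, 347)), 419713), Rational(1, 2)) = Pow(Add(Add(Add(-26335, -106407), Rational(125, 133)), 419713), Rational(1, 2)) = Pow(Add(Add(-132742, Rational(125, 133)), 419713), Rational(1, 2)) = Pow(Add(Rational(-17654561, 133), 419713), Rational(1, 2)) = Pow(Rational(38167268, 133), Rational(1, 2)) = Mul(Rational(2, 133), Pow(1269061661, Rational(1, 2)))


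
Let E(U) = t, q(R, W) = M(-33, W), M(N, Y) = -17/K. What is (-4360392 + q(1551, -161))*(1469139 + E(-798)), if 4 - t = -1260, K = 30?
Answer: -192346029336131/30 ≈ -6.4115e+12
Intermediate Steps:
M(N, Y) = -17/30
q(R, W) = -17/30
t = 1264 (t = 4 - 1*(-1260) = 4 + 1260 = 1264)
E(U) = 1264
(-4360392 + q(1551, -161))*(1469139 + E(-798)) = (-4360392 - 17/30)*(1469139 + 1264) = -130811777/30*1470403 = -192346029336131/30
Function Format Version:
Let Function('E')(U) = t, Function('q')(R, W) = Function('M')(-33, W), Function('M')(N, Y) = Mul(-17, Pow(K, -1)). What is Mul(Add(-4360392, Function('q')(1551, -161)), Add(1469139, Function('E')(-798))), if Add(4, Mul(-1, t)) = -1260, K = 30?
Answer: Rational(-192346029336131, 30) ≈ -6.4115e+12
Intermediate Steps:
Function('M')(N, Y) = Rational(-17, 30) (Function('M')(N, Y) = Mul(-17, Pow(30, -1)) = Mul(-17, Rational(1, 30)) = Rational(-17, 30))
Function('q')(R, W) = Rational(-17, 30)
t = 1264 (t = Add(4, Mul(-1, -1260)) = Add(4, 1260) = 1264)
Function('E')(U) = 1264
Mul(Add(-4360392, Function('q')(1551, -161)), Add(1469139, Function('E')(-798))) = Mul(Add(-4360392, Rational(-17, 30)), Add(1469139, 1264)) = Mul(Rational(-130811777, 30), 1470403) = Rational(-192346029336131, 30)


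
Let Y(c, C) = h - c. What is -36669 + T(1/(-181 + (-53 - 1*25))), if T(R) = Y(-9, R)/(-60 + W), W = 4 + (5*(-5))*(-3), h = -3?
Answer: -696705/19 ≈ -36669.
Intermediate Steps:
W = 79 (W = 4 - 25*(-3) = 4 + 75 = 79)
Y(c, C) = -3 - c
T(R) = 6/19 (T(R) = (-3 - 1*(-9))/(-60 + 79) = (-3 + 9)/19 = 6*(1/19) = 6/19)
-36669 + T(1/(-181 + (-53 - 1*25))) = -36669 + 6/19 = -696705/19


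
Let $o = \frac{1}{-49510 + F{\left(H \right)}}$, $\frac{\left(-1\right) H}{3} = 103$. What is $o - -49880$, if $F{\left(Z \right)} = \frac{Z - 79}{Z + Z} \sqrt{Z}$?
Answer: $\frac{18890384712038545}{378716614268} - \frac{97 i \sqrt{309}}{378716614268} \approx 49880.0 - 4.5023 \cdot 10^{-9} i$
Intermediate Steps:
$H = -309$ ($H = \left(-3\right) 103 = -309$)
$F{\left(Z \right)} = \frac{-79 + Z}{2 \sqrt{Z}}$ ($F{\left(Z \right)} = \frac{-79 + Z}{2 Z} \sqrt{Z} = \frac{-79 + Z}{2 \sqrt{Z}}$)
$o = \frac{1}{-49510 + \frac{194 i \sqrt{309}}{309}}$ ($o = \frac{1}{-49510 + \frac{-79 - 309}{2 i \sqrt{309}}} = \frac{1}{-49510 + \frac{1}{2} \left(- \frac{i \sqrt{309}}{309}\right) \left(-388\right)} = \frac{1}{-49510 + \frac{194 i \sqrt{309}}{309}} \approx -2.0198 \cdot 10^{-5} - 4.5 \cdot 10^{-9} i$)
$o - -49880 = \left(- \frac{7649295}{378716614268} - \frac{97 i \sqrt{309}}{378716614268}\right) - -49880 = \left(- \frac{7649295}{378716614268} - \frac{97 i \sqrt{309}}{378716614268}\right) + 49880 = \frac{18890384712038545}{378716614268} - \frac{97 i \sqrt{309}}{378716614268}$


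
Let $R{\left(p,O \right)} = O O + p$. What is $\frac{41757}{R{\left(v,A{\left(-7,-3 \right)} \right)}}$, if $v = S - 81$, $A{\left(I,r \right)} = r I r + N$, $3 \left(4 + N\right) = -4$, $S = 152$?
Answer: $\frac{375813}{42664} \approx 8.8087$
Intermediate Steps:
$N = - \frac{16}{3}$ ($N = -4 + \frac{1}{3} \left(-4\right) = -4 - \frac{4}{3} = - \frac{16}{3} \approx -5.3333$)
$A{\left(I,r \right)} = - \frac{16}{3} + I r^{2}$ ($A{\left(I,r \right)} = r I r - \frac{16}{3} = I r r - \frac{16}{3} = I r^{2} - \frac{16}{3} = - \frac{16}{3} + I r^{2}$)
$v = 71$ ($v = 152 - 81 = 71$)
$R{\left(p,O \right)} = p + O^{2}$ ($R{\left(p,O \right)} = O^{2} + p = p + O^{2}$)
$\frac{41757}{R{\left(v,A{\left(-7,-3 \right)} \right)}} = \frac{41757}{71 + \left(- \frac{16}{3} - 7 \left(-3\right)^{2}\right)^{2}} = \frac{41757}{71 + \left(- \frac{16}{3} - 63\right)^{2}} = \frac{41757}{71 + \left(- \frac{205}{3}\right)^{2}} = \frac{41757}{71 + \frac{42025}{9}} = \frac{41757}{\frac{42664}{9}} = 41757 \cdot \frac{9}{42664} = \frac{375813}{42664}$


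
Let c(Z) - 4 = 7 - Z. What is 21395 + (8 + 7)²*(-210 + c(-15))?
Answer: -20005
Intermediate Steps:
c(Z) = 11 - Z (c(Z) = 4 + (7 - Z) = 11 - Z)
21395 + (8 + 7)²*(-210 + c(-15)) = 21395 + (8 + 7)²*(-210 + (11 - 1*(-15))) = 21395 + 15²*(-210 + (11 + 15)) = 21395 + 225*(-210 + 26) = 21395 + 225*(-184) = 21395 - 41400 = -20005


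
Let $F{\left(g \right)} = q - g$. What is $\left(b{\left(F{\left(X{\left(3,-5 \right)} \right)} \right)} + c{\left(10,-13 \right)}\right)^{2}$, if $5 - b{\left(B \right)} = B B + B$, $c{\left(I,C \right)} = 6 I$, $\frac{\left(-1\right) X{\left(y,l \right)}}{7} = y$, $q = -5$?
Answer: $42849$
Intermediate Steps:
$X{\left(y,l \right)} = - 7 y$
$F{\left(g \right)} = -5 - g$
$b{\left(B \right)} = 5 - B - B^{2}$ ($b{\left(B \right)} = 5 - \left(B B + B\right) = 5 - \left(B^{2} + B\right) = 5 - \left(B + B^{2}\right) = 5 - B - B^{2}$)
$\left(b{\left(F{\left(X{\left(3,-5 \right)} \right)} \right)} + c{\left(10,-13 \right)}\right)^{2} = \left(\left(5 - \left(-5 - \left(-7\right) 3\right) - \left(-5 - \left(-7\right) 3\right)^{2}\right) + 6 \cdot 10\right)^{2} = \left(\left(5 - \left(-5 - -21\right) - \left(-5 - -21\right)^{2}\right) + 60\right)^{2} = \left(\left(5 - \left(-5 + 21\right) - \left(-5 + 21\right)^{2}\right) + 60\right)^{2} = \left(\left(5 - 16 - 16^{2}\right) + 60\right)^{2} = \left(\left(5 - 16 - 256\right) + 60\right)^{2} = \left(-267 + 60\right)^{2} = \left(-207\right)^{2} = 42849$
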